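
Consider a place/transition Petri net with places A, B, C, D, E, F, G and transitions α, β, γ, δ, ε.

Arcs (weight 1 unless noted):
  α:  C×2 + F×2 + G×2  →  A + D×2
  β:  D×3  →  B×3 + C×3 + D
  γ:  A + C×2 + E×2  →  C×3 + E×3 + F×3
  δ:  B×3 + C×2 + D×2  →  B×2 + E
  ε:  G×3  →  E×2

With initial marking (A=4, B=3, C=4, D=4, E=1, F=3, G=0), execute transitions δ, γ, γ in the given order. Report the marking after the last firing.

step 1: fire δ:  (A=4, B=3, C=4, D=4, E=1, F=3, G=0) → (A=4, B=2, C=2, D=2, E=2, F=3, G=0)
step 2: fire γ:  (A=4, B=2, C=2, D=2, E=2, F=3, G=0) → (A=3, B=2, C=3, D=2, E=3, F=6, G=0)
step 3: fire γ:  (A=3, B=2, C=3, D=2, E=3, F=6, G=0) → (A=2, B=2, C=4, D=2, E=4, F=9, G=0)

(A=2, B=2, C=4, D=2, E=4, F=9, G=0)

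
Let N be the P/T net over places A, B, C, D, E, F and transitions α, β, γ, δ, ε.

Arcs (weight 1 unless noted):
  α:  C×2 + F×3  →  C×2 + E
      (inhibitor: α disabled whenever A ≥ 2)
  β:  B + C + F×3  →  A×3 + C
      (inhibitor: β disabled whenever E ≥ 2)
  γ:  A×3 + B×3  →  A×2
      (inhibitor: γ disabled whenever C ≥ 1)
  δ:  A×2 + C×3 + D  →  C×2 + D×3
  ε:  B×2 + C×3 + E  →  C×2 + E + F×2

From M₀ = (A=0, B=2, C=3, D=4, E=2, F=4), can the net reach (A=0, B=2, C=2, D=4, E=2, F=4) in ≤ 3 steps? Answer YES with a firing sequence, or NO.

depth 0: 1 marking
depth 1: 3 markings reached so far
depth 2: 4 markings reached so far
depth 3: 5 markings reached so far
target is not among the 5 markings reachable within 3 steps

NO — not reachable within 3 firings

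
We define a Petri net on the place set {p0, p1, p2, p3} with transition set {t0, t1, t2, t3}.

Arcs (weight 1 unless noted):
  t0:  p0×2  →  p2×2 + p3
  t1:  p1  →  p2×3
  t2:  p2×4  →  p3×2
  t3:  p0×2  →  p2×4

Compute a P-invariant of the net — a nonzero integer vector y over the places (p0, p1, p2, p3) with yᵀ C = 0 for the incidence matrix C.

y = (p0:2, p1:3, p2:1, p3:2)

Incidence matrix C (rows=places, cols=transitions):
       t0   t1   t2   t3
   p0  -2    0    0   -2
   p1   0   -1    0    0
   p2   2    3   -4    4
   p3   1    0    2    0

Candidate y = [2, 3, 1, 2]; check y·C column-wise:
  col t0: 2·-2 + 3·0 + 1·2 + 2·1 = 0
  col t1: 2·0 + 3·-1 + 1·3 + 2·0 = 0
  col t2: 2·0 + 3·0 + 1·-4 + 2·2 = 0
  col t3: 2·-2 + 3·0 + 1·4 + 2·0 = 0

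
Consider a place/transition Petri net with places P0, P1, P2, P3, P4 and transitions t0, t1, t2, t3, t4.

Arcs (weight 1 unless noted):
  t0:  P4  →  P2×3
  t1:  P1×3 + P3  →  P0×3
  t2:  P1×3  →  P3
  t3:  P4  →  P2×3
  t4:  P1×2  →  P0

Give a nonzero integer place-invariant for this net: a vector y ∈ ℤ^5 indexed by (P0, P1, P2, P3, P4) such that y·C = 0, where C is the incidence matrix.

y = (P0:2, P1:1, P2:0, P3:3, P4:0)

Incidence matrix C (rows=places, cols=transitions):
       t0   t1   t2   t3   t4
   P0   0    3    0    0    1
   P1   0   -3   -3    0   -2
   P2   3    0    0    3    0
   P3   0   -1    1    0    0
   P4  -1    0    0   -1    0

Candidate y = [2, 1, 0, 3, 0]; check y·C column-wise:
  col t0: 2·0 + 1·0 + 0·3 + 3·0 + 0·-1 = 0
  col t1: 2·3 + 1·-3 + 3·-1 = 0
  col t2: 2·0 + 1·-3 + 3·1 = 0
  col t3: 2·0 + 1·0 + 0·3 + 3·0 + 0·-1 = 0
  col t4: 2·1 + 1·-2 + 3·0 = 0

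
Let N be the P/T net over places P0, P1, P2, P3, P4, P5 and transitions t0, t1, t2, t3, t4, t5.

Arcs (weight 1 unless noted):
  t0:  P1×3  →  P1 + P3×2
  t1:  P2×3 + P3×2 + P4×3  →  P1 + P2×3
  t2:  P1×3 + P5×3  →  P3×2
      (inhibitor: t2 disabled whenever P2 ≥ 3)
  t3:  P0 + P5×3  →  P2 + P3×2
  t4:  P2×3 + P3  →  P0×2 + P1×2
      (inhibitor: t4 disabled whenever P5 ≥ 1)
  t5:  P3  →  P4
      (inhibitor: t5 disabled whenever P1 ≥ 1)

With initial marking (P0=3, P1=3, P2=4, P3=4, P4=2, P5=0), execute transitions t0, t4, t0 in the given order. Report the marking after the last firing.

(P0=5, P1=1, P2=1, P3=7, P4=2, P5=0)

step 1: fire t0:  (P0=3, P1=3, P2=4, P3=4, P4=2, P5=0) → (P0=3, P1=1, P2=4, P3=6, P4=2, P5=0)
step 2: fire t4:  (P0=3, P1=1, P2=4, P3=6, P4=2, P5=0) → (P0=5, P1=3, P2=1, P3=5, P4=2, P5=0)
step 3: fire t0:  (P0=5, P1=3, P2=1, P3=5, P4=2, P5=0) → (P0=5, P1=1, P2=1, P3=7, P4=2, P5=0)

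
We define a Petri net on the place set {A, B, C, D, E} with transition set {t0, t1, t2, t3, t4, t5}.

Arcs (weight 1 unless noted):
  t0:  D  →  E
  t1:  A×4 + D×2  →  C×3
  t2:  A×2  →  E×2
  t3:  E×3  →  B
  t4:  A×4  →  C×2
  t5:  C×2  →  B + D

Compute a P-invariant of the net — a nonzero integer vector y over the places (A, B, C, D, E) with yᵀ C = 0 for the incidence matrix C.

y = (A:1, B:3, C:2, D:1, E:1)

Incidence matrix C (rows=places, cols=transitions):
       t0   t1   t2   t3   t4   t5
    A   0   -4   -2    0   -4    0
    B   0    0    0    1    0    1
    C   0    3    0    0    2   -2
    D  -1   -2    0    0    0    1
    E   1    0    2   -3    0    0

Candidate y = [1, 3, 2, 1, 1]; check y·C column-wise:
  col t0: 1·0 + 3·0 + 2·0 + 1·-1 + 1·1 = 0
  col t1: 1·-4 + 3·0 + 2·3 + 1·-2 + 1·0 = 0
  col t2: 1·-2 + 3·0 + 2·0 + 1·0 + 1·2 = 0
  col t3: 1·0 + 3·1 + 2·0 + 1·0 + 1·-3 = 0
  col t4: 1·-4 + 3·0 + 2·2 + 1·0 + 1·0 = 0
  col t5: 1·0 + 3·1 + 2·-2 + 1·1 + 1·0 = 0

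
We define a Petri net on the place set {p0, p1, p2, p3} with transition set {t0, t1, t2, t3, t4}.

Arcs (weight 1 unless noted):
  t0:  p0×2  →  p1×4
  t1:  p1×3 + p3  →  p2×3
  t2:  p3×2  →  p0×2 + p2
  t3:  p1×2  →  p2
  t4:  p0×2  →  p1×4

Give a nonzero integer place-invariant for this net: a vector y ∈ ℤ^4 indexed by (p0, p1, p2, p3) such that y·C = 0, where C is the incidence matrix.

Incidence matrix C (rows=places, cols=transitions):
       t0   t1   t2   t3   t4
   p0  -2    0    2    0   -2
   p1   4   -3    0   -2    4
   p2   0    3    1    1    0
   p3   0   -1   -2    0    0

Candidate y = [2, 1, 2, 3]; check y·C column-wise:
  col t0: 2·-2 + 1·4 + 2·0 + 3·0 = 0
  col t1: 2·0 + 1·-3 + 2·3 + 3·-1 = 0
  col t2: 2·2 + 1·0 + 2·1 + 3·-2 = 0
  col t3: 2·0 + 1·-2 + 2·1 + 3·0 = 0
  col t4: 2·-2 + 1·4 + 2·0 + 3·0 = 0

y = (p0:2, p1:1, p2:2, p3:3)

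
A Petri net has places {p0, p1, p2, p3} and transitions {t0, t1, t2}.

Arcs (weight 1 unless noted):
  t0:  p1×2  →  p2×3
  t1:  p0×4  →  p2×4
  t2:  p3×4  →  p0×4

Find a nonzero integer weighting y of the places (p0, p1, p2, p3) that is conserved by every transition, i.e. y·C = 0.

y = (p0:2, p1:3, p2:2, p3:2)

Incidence matrix C (rows=places, cols=transitions):
       t0   t1   t2
   p0   0   -4    4
   p1  -2    0    0
   p2   3    4    0
   p3   0    0   -4

Candidate y = [2, 3, 2, 2]; check y·C column-wise:
  col t0: 2·0 + 3·-2 + 2·3 + 2·0 = 0
  col t1: 2·-4 + 3·0 + 2·4 + 2·0 = 0
  col t2: 2·4 + 3·0 + 2·0 + 2·-4 = 0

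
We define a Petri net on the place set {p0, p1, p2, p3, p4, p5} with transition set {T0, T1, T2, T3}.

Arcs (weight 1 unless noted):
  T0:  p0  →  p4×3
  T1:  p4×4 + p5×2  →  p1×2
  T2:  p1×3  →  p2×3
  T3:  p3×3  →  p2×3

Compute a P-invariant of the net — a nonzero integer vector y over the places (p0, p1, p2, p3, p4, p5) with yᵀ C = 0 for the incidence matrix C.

Incidence matrix C (rows=places, cols=transitions):
       T0   T1   T2   T3
   p0  -1    0    0    0
   p1   0    2   -3    0
   p2   0    0    3    3
   p3   0    0    0   -3
   p4   3   -4    0    0
   p5   0   -2    0    0

Candidate y = [3, 2, 2, 2, 1, 0]; check y·C column-wise:
  col T0: 3·-1 + 2·0 + 2·0 + 2·0 + 1·3 = 0
  col T1: 3·0 + 2·2 + 2·0 + 2·0 + 1·-4 + 0·-2 = 0
  col T2: 3·0 + 2·-3 + 2·3 + 2·0 + 1·0 = 0
  col T3: 3·0 + 2·0 + 2·3 + 2·-3 + 1·0 = 0

y = (p0:3, p1:2, p2:2, p3:2, p4:1, p5:0)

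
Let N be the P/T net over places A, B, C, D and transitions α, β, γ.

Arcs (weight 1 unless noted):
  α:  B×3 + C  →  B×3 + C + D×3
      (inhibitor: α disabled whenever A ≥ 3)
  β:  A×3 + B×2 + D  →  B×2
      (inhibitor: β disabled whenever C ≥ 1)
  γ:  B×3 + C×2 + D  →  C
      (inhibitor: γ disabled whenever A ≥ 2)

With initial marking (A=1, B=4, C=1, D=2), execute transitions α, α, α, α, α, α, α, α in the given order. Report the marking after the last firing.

(A=1, B=4, C=1, D=26)

step 1: fire α:  (A=1, B=4, C=1, D=2) → (A=1, B=4, C=1, D=5)
step 2: fire α:  (A=1, B=4, C=1, D=5) → (A=1, B=4, C=1, D=8)
step 3: fire α:  (A=1, B=4, C=1, D=8) → (A=1, B=4, C=1, D=11)
step 4: fire α:  (A=1, B=4, C=1, D=11) → (A=1, B=4, C=1, D=14)
step 5: fire α:  (A=1, B=4, C=1, D=14) → (A=1, B=4, C=1, D=17)
step 6: fire α:  (A=1, B=4, C=1, D=17) → (A=1, B=4, C=1, D=20)
step 7: fire α:  (A=1, B=4, C=1, D=20) → (A=1, B=4, C=1, D=23)
step 8: fire α:  (A=1, B=4, C=1, D=23) → (A=1, B=4, C=1, D=26)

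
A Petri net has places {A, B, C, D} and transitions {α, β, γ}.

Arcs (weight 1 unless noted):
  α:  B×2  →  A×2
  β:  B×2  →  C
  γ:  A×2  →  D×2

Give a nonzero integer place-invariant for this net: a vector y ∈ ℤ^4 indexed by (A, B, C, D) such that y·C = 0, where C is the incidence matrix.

Incidence matrix C (rows=places, cols=transitions):
        α    β    γ
    A   2    0   -2
    B  -2   -2    0
    C   0    1    0
    D   0    0    2

Candidate y = [1, 1, 2, 1]; check y·C column-wise:
  col α: 1·2 + 1·-2 + 2·0 + 1·0 = 0
  col β: 1·0 + 1·-2 + 2·1 + 1·0 = 0
  col γ: 1·-2 + 1·0 + 2·0 + 1·2 = 0

y = (A:1, B:1, C:2, D:1)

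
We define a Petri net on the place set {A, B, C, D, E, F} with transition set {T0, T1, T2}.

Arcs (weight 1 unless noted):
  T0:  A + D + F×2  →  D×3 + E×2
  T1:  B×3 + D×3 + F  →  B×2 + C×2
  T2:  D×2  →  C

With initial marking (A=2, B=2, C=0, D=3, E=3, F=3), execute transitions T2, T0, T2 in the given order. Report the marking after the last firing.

step 1: fire T2:  (A=2, B=2, C=0, D=3, E=3, F=3) → (A=2, B=2, C=1, D=1, E=3, F=3)
step 2: fire T0:  (A=2, B=2, C=1, D=1, E=3, F=3) → (A=1, B=2, C=1, D=3, E=5, F=1)
step 3: fire T2:  (A=1, B=2, C=1, D=3, E=5, F=1) → (A=1, B=2, C=2, D=1, E=5, F=1)

(A=1, B=2, C=2, D=1, E=5, F=1)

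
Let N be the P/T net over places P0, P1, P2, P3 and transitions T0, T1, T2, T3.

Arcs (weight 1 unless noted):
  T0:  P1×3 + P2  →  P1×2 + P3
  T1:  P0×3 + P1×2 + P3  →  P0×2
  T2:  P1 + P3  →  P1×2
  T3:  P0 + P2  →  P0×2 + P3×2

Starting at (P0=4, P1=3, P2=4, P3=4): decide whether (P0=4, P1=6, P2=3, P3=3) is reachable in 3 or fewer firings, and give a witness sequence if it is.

NO — not reachable within 3 firings

depth 0: 1 marking
depth 1: 5 markings reached so far
depth 2: 13 markings reached so far
depth 3: 27 markings reached so far
target is not among the 27 markings reachable within 3 steps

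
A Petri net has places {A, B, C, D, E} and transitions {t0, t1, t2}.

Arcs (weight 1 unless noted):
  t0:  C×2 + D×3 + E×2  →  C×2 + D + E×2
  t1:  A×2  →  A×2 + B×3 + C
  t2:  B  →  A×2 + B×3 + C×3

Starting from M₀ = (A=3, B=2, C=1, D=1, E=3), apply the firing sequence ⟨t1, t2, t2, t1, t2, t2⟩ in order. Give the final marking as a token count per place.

(A=11, B=16, C=15, D=1, E=3)

step 1: fire t1:  (A=3, B=2, C=1, D=1, E=3) → (A=3, B=5, C=2, D=1, E=3)
step 2: fire t2:  (A=3, B=5, C=2, D=1, E=3) → (A=5, B=7, C=5, D=1, E=3)
step 3: fire t2:  (A=5, B=7, C=5, D=1, E=3) → (A=7, B=9, C=8, D=1, E=3)
step 4: fire t1:  (A=7, B=9, C=8, D=1, E=3) → (A=7, B=12, C=9, D=1, E=3)
step 5: fire t2:  (A=7, B=12, C=9, D=1, E=3) → (A=9, B=14, C=12, D=1, E=3)
step 6: fire t2:  (A=9, B=14, C=12, D=1, E=3) → (A=11, B=16, C=15, D=1, E=3)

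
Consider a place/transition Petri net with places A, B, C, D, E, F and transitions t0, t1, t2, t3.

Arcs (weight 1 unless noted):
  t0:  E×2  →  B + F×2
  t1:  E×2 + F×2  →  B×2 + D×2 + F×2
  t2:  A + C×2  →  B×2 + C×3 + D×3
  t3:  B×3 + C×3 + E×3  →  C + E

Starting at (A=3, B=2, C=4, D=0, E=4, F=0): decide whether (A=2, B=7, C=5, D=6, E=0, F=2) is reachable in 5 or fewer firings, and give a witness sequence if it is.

NO — not reachable within 5 firings

depth 0: 1 marking
depth 1: 3 markings reached so far
depth 2: 8 markings reached so far
depth 3: 14 markings reached so far
depth 4: 19 markings reached so far
depth 5: 22 markings reached so far
target is not among the 22 markings reachable within 5 steps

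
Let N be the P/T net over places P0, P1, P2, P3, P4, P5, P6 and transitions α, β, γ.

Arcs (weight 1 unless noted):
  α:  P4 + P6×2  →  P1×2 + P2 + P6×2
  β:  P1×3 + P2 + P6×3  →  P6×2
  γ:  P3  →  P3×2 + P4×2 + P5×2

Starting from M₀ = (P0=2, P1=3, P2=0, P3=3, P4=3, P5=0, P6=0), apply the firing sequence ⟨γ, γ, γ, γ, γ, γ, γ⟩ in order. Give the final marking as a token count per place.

step 1: fire γ:  (P0=2, P1=3, P2=0, P3=3, P4=3, P5=0, P6=0) → (P0=2, P1=3, P2=0, P3=4, P4=5, P5=2, P6=0)
step 2: fire γ:  (P0=2, P1=3, P2=0, P3=4, P4=5, P5=2, P6=0) → (P0=2, P1=3, P2=0, P3=5, P4=7, P5=4, P6=0)
step 3: fire γ:  (P0=2, P1=3, P2=0, P3=5, P4=7, P5=4, P6=0) → (P0=2, P1=3, P2=0, P3=6, P4=9, P5=6, P6=0)
step 4: fire γ:  (P0=2, P1=3, P2=0, P3=6, P4=9, P5=6, P6=0) → (P0=2, P1=3, P2=0, P3=7, P4=11, P5=8, P6=0)
step 5: fire γ:  (P0=2, P1=3, P2=0, P3=7, P4=11, P5=8, P6=0) → (P0=2, P1=3, P2=0, P3=8, P4=13, P5=10, P6=0)
step 6: fire γ:  (P0=2, P1=3, P2=0, P3=8, P4=13, P5=10, P6=0) → (P0=2, P1=3, P2=0, P3=9, P4=15, P5=12, P6=0)
step 7: fire γ:  (P0=2, P1=3, P2=0, P3=9, P4=15, P5=12, P6=0) → (P0=2, P1=3, P2=0, P3=10, P4=17, P5=14, P6=0)

(P0=2, P1=3, P2=0, P3=10, P4=17, P5=14, P6=0)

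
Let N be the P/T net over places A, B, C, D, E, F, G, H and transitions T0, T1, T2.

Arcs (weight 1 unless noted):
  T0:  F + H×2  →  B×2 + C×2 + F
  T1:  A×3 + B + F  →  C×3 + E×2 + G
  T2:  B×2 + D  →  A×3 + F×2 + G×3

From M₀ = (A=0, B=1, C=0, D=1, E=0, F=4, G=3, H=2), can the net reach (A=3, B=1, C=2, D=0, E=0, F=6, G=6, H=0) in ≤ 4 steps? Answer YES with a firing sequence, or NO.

YES — reachable via ⟨T0, T2⟩ (2 firings)

step 1: fire T0:  (A=0, B=1, C=0, D=1, E=0, F=4, G=3, H=2) → (A=0, B=3, C=2, D=1, E=0, F=4, G=3, H=0)
step 2: fire T2:  (A=0, B=3, C=2, D=1, E=0, F=4, G=3, H=0) → (A=3, B=1, C=2, D=0, E=0, F=6, G=6, H=0)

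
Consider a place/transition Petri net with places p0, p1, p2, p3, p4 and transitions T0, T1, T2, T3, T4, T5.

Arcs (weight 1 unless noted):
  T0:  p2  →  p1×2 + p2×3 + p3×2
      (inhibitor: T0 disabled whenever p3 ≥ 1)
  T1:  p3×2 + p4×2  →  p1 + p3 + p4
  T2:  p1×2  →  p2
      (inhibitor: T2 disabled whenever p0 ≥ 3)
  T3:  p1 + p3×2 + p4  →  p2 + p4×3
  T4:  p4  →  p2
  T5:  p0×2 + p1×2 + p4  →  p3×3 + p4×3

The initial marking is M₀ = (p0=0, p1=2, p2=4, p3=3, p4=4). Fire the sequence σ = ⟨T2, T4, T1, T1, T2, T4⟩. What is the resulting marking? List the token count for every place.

step 1: fire T2:  (p0=0, p1=2, p2=4, p3=3, p4=4) → (p0=0, p1=0, p2=5, p3=3, p4=4)
step 2: fire T4:  (p0=0, p1=0, p2=5, p3=3, p4=4) → (p0=0, p1=0, p2=6, p3=3, p4=3)
step 3: fire T1:  (p0=0, p1=0, p2=6, p3=3, p4=3) → (p0=0, p1=1, p2=6, p3=2, p4=2)
step 4: fire T1:  (p0=0, p1=1, p2=6, p3=2, p4=2) → (p0=0, p1=2, p2=6, p3=1, p4=1)
step 5: fire T2:  (p0=0, p1=2, p2=6, p3=1, p4=1) → (p0=0, p1=0, p2=7, p3=1, p4=1)
step 6: fire T4:  (p0=0, p1=0, p2=7, p3=1, p4=1) → (p0=0, p1=0, p2=8, p3=1, p4=0)

(p0=0, p1=0, p2=8, p3=1, p4=0)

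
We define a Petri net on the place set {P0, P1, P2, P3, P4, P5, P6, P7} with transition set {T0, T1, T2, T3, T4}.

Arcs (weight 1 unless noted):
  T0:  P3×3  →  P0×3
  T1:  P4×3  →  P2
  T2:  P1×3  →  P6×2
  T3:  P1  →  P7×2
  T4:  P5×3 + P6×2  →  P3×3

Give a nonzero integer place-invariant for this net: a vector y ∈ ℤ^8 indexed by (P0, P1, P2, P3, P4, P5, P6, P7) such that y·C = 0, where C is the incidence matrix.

Incidence matrix C (rows=places, cols=transitions):
       T0   T1   T2   T3   T4
   P0   3    0    0    0    0
   P1   0    0   -3   -1    0
   P2   0    1    0    0    0
   P3  -3    0    0    0    3
   P4   0   -3    0    0    0
   P5   0    0    0    0   -3
   P6   0    0    2    0   -2
   P7   0    0    0    2    0

Candidate y = [0, 0, 3, 0, 1, 0, 0, 0]; check y·C column-wise:
  col T0: 0·3 + 3·0 + 0·-3 + 1·0 = 0
  col T1: 3·1 + 1·-3 = 0
  col T2: 0·-3 + 3·0 + 1·0 + 0·2 = 0
  col T3: 0·-1 + 3·0 + 1·0 + 0·2 = 0
  col T4: 3·0 + 0·3 + 1·0 + 0·-3 + 0·-2 = 0

y = (P0:0, P1:0, P2:3, P3:0, P4:1, P5:0, P6:0, P7:0)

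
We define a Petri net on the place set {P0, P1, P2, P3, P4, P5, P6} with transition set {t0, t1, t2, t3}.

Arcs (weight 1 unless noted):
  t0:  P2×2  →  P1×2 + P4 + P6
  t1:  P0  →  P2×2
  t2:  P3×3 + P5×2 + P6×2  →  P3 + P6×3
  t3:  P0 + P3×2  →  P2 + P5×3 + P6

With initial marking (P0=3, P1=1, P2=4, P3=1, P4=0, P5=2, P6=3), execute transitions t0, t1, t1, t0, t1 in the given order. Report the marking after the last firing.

step 1: fire t0:  (P0=3, P1=1, P2=4, P3=1, P4=0, P5=2, P6=3) → (P0=3, P1=3, P2=2, P3=1, P4=1, P5=2, P6=4)
step 2: fire t1:  (P0=3, P1=3, P2=2, P3=1, P4=1, P5=2, P6=4) → (P0=2, P1=3, P2=4, P3=1, P4=1, P5=2, P6=4)
step 3: fire t1:  (P0=2, P1=3, P2=4, P3=1, P4=1, P5=2, P6=4) → (P0=1, P1=3, P2=6, P3=1, P4=1, P5=2, P6=4)
step 4: fire t0:  (P0=1, P1=3, P2=6, P3=1, P4=1, P5=2, P6=4) → (P0=1, P1=5, P2=4, P3=1, P4=2, P5=2, P6=5)
step 5: fire t1:  (P0=1, P1=5, P2=4, P3=1, P4=2, P5=2, P6=5) → (P0=0, P1=5, P2=6, P3=1, P4=2, P5=2, P6=5)

(P0=0, P1=5, P2=6, P3=1, P4=2, P5=2, P6=5)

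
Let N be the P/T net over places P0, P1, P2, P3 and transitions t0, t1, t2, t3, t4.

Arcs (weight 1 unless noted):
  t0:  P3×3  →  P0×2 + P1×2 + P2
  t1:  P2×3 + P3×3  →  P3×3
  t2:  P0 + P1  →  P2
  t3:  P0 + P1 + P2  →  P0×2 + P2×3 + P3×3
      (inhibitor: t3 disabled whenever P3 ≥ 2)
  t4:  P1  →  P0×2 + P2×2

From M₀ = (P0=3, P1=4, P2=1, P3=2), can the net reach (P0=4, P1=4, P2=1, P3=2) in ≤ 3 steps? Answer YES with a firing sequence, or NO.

NO — not reachable within 3 firings

depth 0: 1 marking
depth 1: 3 markings reached so far
depth 2: 6 markings reached so far
depth 3: 10 markings reached so far
target is not among the 10 markings reachable within 3 steps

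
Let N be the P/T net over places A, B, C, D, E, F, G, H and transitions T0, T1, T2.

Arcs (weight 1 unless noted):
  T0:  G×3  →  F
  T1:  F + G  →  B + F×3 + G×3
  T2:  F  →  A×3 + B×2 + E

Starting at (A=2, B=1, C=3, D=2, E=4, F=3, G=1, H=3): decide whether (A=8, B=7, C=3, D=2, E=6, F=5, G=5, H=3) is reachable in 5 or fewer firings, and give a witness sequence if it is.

YES — reachable via ⟨T1, T1, T2, T2⟩ (4 firings)

step 1: fire T1:  (A=2, B=1, C=3, D=2, E=4, F=3, G=1, H=3) → (A=2, B=2, C=3, D=2, E=4, F=5, G=3, H=3)
step 2: fire T1:  (A=2, B=2, C=3, D=2, E=4, F=5, G=3, H=3) → (A=2, B=3, C=3, D=2, E=4, F=7, G=5, H=3)
step 3: fire T2:  (A=2, B=3, C=3, D=2, E=4, F=7, G=5, H=3) → (A=5, B=5, C=3, D=2, E=5, F=6, G=5, H=3)
step 4: fire T2:  (A=5, B=5, C=3, D=2, E=5, F=6, G=5, H=3) → (A=8, B=7, C=3, D=2, E=6, F=5, G=5, H=3)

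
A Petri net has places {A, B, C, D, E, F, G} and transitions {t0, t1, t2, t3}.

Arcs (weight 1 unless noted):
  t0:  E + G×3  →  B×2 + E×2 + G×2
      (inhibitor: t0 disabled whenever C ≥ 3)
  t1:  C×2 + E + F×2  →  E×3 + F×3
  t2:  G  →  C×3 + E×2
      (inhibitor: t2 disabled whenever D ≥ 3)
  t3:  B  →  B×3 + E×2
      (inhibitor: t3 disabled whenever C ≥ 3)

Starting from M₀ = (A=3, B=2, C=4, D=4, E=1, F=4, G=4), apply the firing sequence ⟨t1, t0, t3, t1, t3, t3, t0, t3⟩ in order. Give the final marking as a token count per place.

step 1: fire t1:  (A=3, B=2, C=4, D=4, E=1, F=4, G=4) → (A=3, B=2, C=2, D=4, E=3, F=5, G=4)
step 2: fire t0:  (A=3, B=2, C=2, D=4, E=3, F=5, G=4) → (A=3, B=4, C=2, D=4, E=4, F=5, G=3)
step 3: fire t3:  (A=3, B=4, C=2, D=4, E=4, F=5, G=3) → (A=3, B=6, C=2, D=4, E=6, F=5, G=3)
step 4: fire t1:  (A=3, B=6, C=2, D=4, E=6, F=5, G=3) → (A=3, B=6, C=0, D=4, E=8, F=6, G=3)
step 5: fire t3:  (A=3, B=6, C=0, D=4, E=8, F=6, G=3) → (A=3, B=8, C=0, D=4, E=10, F=6, G=3)
step 6: fire t3:  (A=3, B=8, C=0, D=4, E=10, F=6, G=3) → (A=3, B=10, C=0, D=4, E=12, F=6, G=3)
step 7: fire t0:  (A=3, B=10, C=0, D=4, E=12, F=6, G=3) → (A=3, B=12, C=0, D=4, E=13, F=6, G=2)
step 8: fire t3:  (A=3, B=12, C=0, D=4, E=13, F=6, G=2) → (A=3, B=14, C=0, D=4, E=15, F=6, G=2)

(A=3, B=14, C=0, D=4, E=15, F=6, G=2)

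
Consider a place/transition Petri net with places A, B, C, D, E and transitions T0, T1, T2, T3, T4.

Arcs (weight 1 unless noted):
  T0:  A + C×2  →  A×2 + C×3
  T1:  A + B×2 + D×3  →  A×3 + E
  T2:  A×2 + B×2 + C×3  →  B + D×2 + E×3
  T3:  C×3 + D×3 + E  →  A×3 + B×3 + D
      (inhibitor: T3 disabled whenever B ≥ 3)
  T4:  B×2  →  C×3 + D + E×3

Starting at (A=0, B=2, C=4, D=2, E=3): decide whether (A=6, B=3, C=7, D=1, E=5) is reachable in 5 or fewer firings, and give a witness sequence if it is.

YES — reachable via ⟨T4, T3, T0, T0, T0⟩ (5 firings)

step 1: fire T4:  (A=0, B=2, C=4, D=2, E=3) → (A=0, B=0, C=7, D=3, E=6)
step 2: fire T3:  (A=0, B=0, C=7, D=3, E=6) → (A=3, B=3, C=4, D=1, E=5)
step 3: fire T0:  (A=3, B=3, C=4, D=1, E=5) → (A=4, B=3, C=5, D=1, E=5)
step 4: fire T0:  (A=4, B=3, C=5, D=1, E=5) → (A=5, B=3, C=6, D=1, E=5)
step 5: fire T0:  (A=5, B=3, C=6, D=1, E=5) → (A=6, B=3, C=7, D=1, E=5)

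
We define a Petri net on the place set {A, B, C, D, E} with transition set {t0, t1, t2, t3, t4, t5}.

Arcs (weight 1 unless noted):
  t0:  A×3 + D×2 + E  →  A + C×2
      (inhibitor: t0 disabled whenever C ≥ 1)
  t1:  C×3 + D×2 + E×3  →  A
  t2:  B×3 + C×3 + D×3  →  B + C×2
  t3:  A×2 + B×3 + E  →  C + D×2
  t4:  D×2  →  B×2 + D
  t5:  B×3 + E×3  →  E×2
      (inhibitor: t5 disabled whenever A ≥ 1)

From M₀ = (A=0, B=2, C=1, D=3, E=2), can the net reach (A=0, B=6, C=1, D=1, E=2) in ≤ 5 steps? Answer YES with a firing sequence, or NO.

YES — reachable via ⟨t4, t4⟩ (2 firings)

step 1: fire t4:  (A=0, B=2, C=1, D=3, E=2) → (A=0, B=4, C=1, D=2, E=2)
step 2: fire t4:  (A=0, B=4, C=1, D=2, E=2) → (A=0, B=6, C=1, D=1, E=2)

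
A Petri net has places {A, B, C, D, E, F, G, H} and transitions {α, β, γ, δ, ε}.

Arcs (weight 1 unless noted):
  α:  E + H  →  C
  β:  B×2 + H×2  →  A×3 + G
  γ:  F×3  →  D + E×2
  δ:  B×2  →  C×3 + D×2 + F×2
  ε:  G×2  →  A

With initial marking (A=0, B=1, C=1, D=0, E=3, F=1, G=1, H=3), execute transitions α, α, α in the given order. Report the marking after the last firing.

(A=0, B=1, C=4, D=0, E=0, F=1, G=1, H=0)

step 1: fire α:  (A=0, B=1, C=1, D=0, E=3, F=1, G=1, H=3) → (A=0, B=1, C=2, D=0, E=2, F=1, G=1, H=2)
step 2: fire α:  (A=0, B=1, C=2, D=0, E=2, F=1, G=1, H=2) → (A=0, B=1, C=3, D=0, E=1, F=1, G=1, H=1)
step 3: fire α:  (A=0, B=1, C=3, D=0, E=1, F=1, G=1, H=1) → (A=0, B=1, C=4, D=0, E=0, F=1, G=1, H=0)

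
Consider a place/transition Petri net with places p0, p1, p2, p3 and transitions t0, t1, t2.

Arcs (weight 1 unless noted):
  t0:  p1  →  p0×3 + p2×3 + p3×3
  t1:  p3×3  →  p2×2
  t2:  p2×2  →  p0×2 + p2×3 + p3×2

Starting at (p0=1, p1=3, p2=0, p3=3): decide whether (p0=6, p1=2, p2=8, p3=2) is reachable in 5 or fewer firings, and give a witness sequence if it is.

YES — reachable via ⟨t0, t1, t1, t2⟩ (4 firings)

step 1: fire t0:  (p0=1, p1=3, p2=0, p3=3) → (p0=4, p1=2, p2=3, p3=6)
step 2: fire t1:  (p0=4, p1=2, p2=3, p3=6) → (p0=4, p1=2, p2=5, p3=3)
step 3: fire t1:  (p0=4, p1=2, p2=5, p3=3) → (p0=4, p1=2, p2=7, p3=0)
step 4: fire t2:  (p0=4, p1=2, p2=7, p3=0) → (p0=6, p1=2, p2=8, p3=2)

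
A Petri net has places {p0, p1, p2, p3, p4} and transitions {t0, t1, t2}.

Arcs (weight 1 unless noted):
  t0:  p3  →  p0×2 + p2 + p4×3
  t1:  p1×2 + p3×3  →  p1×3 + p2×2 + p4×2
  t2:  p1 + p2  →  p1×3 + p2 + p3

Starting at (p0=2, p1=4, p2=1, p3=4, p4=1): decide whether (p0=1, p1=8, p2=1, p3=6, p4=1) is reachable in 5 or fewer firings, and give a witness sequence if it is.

depth 0: 1 marking
depth 1: 4 markings reached so far
depth 2: 9 markings reached so far
depth 3: 15 markings reached so far
depth 4: 24 markings reached so far
depth 5: 33 markings reached so far
target is not among the 33 markings reachable within 5 steps

NO — not reachable within 5 firings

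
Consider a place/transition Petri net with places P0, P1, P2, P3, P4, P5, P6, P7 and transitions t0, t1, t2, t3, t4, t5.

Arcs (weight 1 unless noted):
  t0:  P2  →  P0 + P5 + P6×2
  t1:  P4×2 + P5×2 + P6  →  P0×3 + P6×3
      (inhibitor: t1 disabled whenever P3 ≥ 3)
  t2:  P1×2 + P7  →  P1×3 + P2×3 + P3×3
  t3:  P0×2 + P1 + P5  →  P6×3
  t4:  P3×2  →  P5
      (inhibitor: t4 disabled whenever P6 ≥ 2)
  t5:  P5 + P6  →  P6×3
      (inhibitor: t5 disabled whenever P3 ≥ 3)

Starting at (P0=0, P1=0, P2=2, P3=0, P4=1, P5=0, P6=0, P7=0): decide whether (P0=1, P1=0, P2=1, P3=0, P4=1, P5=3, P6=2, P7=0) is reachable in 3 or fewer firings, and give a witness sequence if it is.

depth 0: 1 marking
depth 1: 2 markings reached so far
depth 2: 4 markings reached so far
depth 3: 5 markings reached so far
target is not among the 5 markings reachable within 3 steps

NO — not reachable within 3 firings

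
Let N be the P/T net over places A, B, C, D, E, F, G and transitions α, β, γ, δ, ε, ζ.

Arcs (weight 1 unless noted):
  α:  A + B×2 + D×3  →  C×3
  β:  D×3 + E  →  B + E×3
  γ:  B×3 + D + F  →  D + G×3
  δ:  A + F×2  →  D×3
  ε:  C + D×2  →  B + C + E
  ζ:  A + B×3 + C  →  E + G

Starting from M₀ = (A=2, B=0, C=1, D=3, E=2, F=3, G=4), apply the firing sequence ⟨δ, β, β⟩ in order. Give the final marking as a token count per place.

step 1: fire δ:  (A=2, B=0, C=1, D=3, E=2, F=3, G=4) → (A=1, B=0, C=1, D=6, E=2, F=1, G=4)
step 2: fire β:  (A=1, B=0, C=1, D=6, E=2, F=1, G=4) → (A=1, B=1, C=1, D=3, E=4, F=1, G=4)
step 3: fire β:  (A=1, B=1, C=1, D=3, E=4, F=1, G=4) → (A=1, B=2, C=1, D=0, E=6, F=1, G=4)

(A=1, B=2, C=1, D=0, E=6, F=1, G=4)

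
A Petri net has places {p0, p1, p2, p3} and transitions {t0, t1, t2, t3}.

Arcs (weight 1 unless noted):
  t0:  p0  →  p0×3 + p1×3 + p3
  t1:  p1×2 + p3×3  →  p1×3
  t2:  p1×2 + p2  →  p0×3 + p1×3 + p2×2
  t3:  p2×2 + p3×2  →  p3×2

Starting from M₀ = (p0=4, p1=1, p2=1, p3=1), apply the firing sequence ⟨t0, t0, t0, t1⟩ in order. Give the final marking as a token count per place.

(p0=10, p1=11, p2=1, p3=1)

step 1: fire t0:  (p0=4, p1=1, p2=1, p3=1) → (p0=6, p1=4, p2=1, p3=2)
step 2: fire t0:  (p0=6, p1=4, p2=1, p3=2) → (p0=8, p1=7, p2=1, p3=3)
step 3: fire t0:  (p0=8, p1=7, p2=1, p3=3) → (p0=10, p1=10, p2=1, p3=4)
step 4: fire t1:  (p0=10, p1=10, p2=1, p3=4) → (p0=10, p1=11, p2=1, p3=1)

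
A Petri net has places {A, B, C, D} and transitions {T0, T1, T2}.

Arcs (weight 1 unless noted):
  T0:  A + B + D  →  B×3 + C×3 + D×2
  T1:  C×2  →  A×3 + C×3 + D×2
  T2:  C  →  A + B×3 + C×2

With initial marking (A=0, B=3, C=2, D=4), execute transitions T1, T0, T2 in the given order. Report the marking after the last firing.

(A=3, B=8, C=7, D=7)

step 1: fire T1:  (A=0, B=3, C=2, D=4) → (A=3, B=3, C=3, D=6)
step 2: fire T0:  (A=3, B=3, C=3, D=6) → (A=2, B=5, C=6, D=7)
step 3: fire T2:  (A=2, B=5, C=6, D=7) → (A=3, B=8, C=7, D=7)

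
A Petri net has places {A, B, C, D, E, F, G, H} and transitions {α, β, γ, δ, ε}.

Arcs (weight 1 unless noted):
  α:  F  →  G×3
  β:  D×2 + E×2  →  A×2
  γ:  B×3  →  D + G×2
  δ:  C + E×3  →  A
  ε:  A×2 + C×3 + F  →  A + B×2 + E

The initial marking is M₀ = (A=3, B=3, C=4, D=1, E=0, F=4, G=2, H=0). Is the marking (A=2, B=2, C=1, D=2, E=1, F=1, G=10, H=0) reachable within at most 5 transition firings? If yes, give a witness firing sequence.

YES — reachable via ⟨α, α, γ, ε⟩ (4 firings)

step 1: fire α:  (A=3, B=3, C=4, D=1, E=0, F=4, G=2, H=0) → (A=3, B=3, C=4, D=1, E=0, F=3, G=5, H=0)
step 2: fire α:  (A=3, B=3, C=4, D=1, E=0, F=3, G=5, H=0) → (A=3, B=3, C=4, D=1, E=0, F=2, G=8, H=0)
step 3: fire γ:  (A=3, B=3, C=4, D=1, E=0, F=2, G=8, H=0) → (A=3, B=0, C=4, D=2, E=0, F=2, G=10, H=0)
step 4: fire ε:  (A=3, B=0, C=4, D=2, E=0, F=2, G=10, H=0) → (A=2, B=2, C=1, D=2, E=1, F=1, G=10, H=0)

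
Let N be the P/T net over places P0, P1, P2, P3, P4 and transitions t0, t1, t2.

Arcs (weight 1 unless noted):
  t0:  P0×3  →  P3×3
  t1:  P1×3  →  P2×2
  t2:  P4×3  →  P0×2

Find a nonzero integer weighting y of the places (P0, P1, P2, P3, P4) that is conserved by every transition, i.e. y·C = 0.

Incidence matrix C (rows=places, cols=transitions):
       t0   t1   t2
   P0  -3    0    2
   P1   0   -3    0
   P2   0    2    0
   P3   3    0    0
   P4   0    0   -3

Candidate y = [0, 2, 3, 0, 0]; check y·C column-wise:
  col t0: 0·-3 + 2·0 + 3·0 + 0·3 = 0
  col t1: 2·-3 + 3·2 = 0
  col t2: 0·2 + 2·0 + 3·0 + 0·-3 = 0

y = (P0:0, P1:2, P2:3, P3:0, P4:0)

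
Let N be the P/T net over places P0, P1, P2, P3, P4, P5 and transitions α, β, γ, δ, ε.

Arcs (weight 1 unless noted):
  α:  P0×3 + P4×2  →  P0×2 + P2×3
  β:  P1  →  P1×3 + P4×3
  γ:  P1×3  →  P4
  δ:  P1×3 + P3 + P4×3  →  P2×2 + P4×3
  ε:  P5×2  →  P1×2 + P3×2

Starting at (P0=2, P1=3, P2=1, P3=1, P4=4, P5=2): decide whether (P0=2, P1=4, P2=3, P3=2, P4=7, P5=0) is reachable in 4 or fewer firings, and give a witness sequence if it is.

step 1: fire β:  (P0=2, P1=3, P2=1, P3=1, P4=4, P5=2) → (P0=2, P1=5, P2=1, P3=1, P4=7, P5=2)
step 2: fire δ:  (P0=2, P1=5, P2=1, P3=1, P4=7, P5=2) → (P0=2, P1=2, P2=3, P3=0, P4=7, P5=2)
step 3: fire ε:  (P0=2, P1=2, P2=3, P3=0, P4=7, P5=2) → (P0=2, P1=4, P2=3, P3=2, P4=7, P5=0)

YES — reachable via ⟨β, δ, ε⟩ (3 firings)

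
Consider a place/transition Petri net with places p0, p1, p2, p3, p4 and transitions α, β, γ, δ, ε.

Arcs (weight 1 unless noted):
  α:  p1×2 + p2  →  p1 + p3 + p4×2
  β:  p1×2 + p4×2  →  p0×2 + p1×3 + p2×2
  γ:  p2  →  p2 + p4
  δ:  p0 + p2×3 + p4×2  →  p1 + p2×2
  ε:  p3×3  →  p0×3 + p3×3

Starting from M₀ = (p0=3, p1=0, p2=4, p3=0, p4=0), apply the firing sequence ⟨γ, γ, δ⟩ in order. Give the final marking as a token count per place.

(p0=2, p1=1, p2=3, p3=0, p4=0)

step 1: fire γ:  (p0=3, p1=0, p2=4, p3=0, p4=0) → (p0=3, p1=0, p2=4, p3=0, p4=1)
step 2: fire γ:  (p0=3, p1=0, p2=4, p3=0, p4=1) → (p0=3, p1=0, p2=4, p3=0, p4=2)
step 3: fire δ:  (p0=3, p1=0, p2=4, p3=0, p4=2) → (p0=2, p1=1, p2=3, p3=0, p4=0)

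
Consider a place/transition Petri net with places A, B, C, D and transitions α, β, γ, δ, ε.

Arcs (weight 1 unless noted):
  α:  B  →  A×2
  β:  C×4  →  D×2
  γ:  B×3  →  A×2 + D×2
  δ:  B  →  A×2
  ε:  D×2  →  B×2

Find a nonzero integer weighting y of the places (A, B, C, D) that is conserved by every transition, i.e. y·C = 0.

y = (A:1, B:2, C:1, D:2)

Incidence matrix C (rows=places, cols=transitions):
        α    β    γ    δ    ε
    A   2    0    2    2    0
    B  -1    0   -3   -1    2
    C   0   -4    0    0    0
    D   0    2    2    0   -2

Candidate y = [1, 2, 1, 2]; check y·C column-wise:
  col α: 1·2 + 2·-1 + 1·0 + 2·0 = 0
  col β: 1·0 + 2·0 + 1·-4 + 2·2 = 0
  col γ: 1·2 + 2·-3 + 1·0 + 2·2 = 0
  col δ: 1·2 + 2·-1 + 1·0 + 2·0 = 0
  col ε: 1·0 + 2·2 + 1·0 + 2·-2 = 0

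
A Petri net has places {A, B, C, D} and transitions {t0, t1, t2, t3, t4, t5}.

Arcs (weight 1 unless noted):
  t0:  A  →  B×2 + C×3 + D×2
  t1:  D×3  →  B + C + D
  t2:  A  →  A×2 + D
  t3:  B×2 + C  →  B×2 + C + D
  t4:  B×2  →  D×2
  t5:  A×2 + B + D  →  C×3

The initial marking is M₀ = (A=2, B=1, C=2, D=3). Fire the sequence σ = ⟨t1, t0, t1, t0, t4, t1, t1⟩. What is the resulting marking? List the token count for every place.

(A=0, B=7, C=12, D=1)

step 1: fire t1:  (A=2, B=1, C=2, D=3) → (A=2, B=2, C=3, D=1)
step 2: fire t0:  (A=2, B=2, C=3, D=1) → (A=1, B=4, C=6, D=3)
step 3: fire t1:  (A=1, B=4, C=6, D=3) → (A=1, B=5, C=7, D=1)
step 4: fire t0:  (A=1, B=5, C=7, D=1) → (A=0, B=7, C=10, D=3)
step 5: fire t4:  (A=0, B=7, C=10, D=3) → (A=0, B=5, C=10, D=5)
step 6: fire t1:  (A=0, B=5, C=10, D=5) → (A=0, B=6, C=11, D=3)
step 7: fire t1:  (A=0, B=6, C=11, D=3) → (A=0, B=7, C=12, D=1)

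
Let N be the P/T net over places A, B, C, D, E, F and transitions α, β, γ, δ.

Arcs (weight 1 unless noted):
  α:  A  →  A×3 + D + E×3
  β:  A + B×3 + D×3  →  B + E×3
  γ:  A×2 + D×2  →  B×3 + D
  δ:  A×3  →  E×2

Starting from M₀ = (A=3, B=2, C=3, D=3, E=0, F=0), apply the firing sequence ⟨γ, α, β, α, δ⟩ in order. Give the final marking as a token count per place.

(A=1, B=3, C=3, D=1, E=11, F=0)

step 1: fire γ:  (A=3, B=2, C=3, D=3, E=0, F=0) → (A=1, B=5, C=3, D=2, E=0, F=0)
step 2: fire α:  (A=1, B=5, C=3, D=2, E=0, F=0) → (A=3, B=5, C=3, D=3, E=3, F=0)
step 3: fire β:  (A=3, B=5, C=3, D=3, E=3, F=0) → (A=2, B=3, C=3, D=0, E=6, F=0)
step 4: fire α:  (A=2, B=3, C=3, D=0, E=6, F=0) → (A=4, B=3, C=3, D=1, E=9, F=0)
step 5: fire δ:  (A=4, B=3, C=3, D=1, E=9, F=0) → (A=1, B=3, C=3, D=1, E=11, F=0)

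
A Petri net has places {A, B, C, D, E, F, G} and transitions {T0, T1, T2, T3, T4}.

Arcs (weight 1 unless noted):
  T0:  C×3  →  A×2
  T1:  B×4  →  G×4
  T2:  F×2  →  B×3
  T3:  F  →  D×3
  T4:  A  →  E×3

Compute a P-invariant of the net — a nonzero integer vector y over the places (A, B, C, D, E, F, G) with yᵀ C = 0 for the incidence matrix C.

y = (A:3, B:0, C:2, D:0, E:1, F:0, G:0)

Incidence matrix C (rows=places, cols=transitions):
       T0   T1   T2   T3   T4
    A   2    0    0    0   -1
    B   0   -4    3    0    0
    C  -3    0    0    0    0
    D   0    0    0    3    0
    E   0    0    0    0    3
    F   0    0   -2   -1    0
    G   0    4    0    0    0

Candidate y = [3, 0, 2, 0, 1, 0, 0]; check y·C column-wise:
  col T0: 3·2 + 2·-3 + 1·0 = 0
  col T1: 3·0 + 0·-4 + 2·0 + 1·0 + 0·4 = 0
  col T2: 3·0 + 0·3 + 2·0 + 1·0 + 0·-2 = 0
  col T3: 3·0 + 2·0 + 0·3 + 1·0 + 0·-1 = 0
  col T4: 3·-1 + 2·0 + 1·3 = 0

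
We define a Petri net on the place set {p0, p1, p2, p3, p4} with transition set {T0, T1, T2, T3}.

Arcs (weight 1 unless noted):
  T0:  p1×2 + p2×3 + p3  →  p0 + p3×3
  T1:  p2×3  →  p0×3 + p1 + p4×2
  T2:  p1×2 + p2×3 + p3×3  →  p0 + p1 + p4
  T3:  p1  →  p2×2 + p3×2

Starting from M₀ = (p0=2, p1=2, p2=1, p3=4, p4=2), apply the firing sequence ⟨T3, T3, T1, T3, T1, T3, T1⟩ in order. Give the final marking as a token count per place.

(p0=11, p1=1, p2=0, p3=12, p4=8)

step 1: fire T3:  (p0=2, p1=2, p2=1, p3=4, p4=2) → (p0=2, p1=1, p2=3, p3=6, p4=2)
step 2: fire T3:  (p0=2, p1=1, p2=3, p3=6, p4=2) → (p0=2, p1=0, p2=5, p3=8, p4=2)
step 3: fire T1:  (p0=2, p1=0, p2=5, p3=8, p4=2) → (p0=5, p1=1, p2=2, p3=8, p4=4)
step 4: fire T3:  (p0=5, p1=1, p2=2, p3=8, p4=4) → (p0=5, p1=0, p2=4, p3=10, p4=4)
step 5: fire T1:  (p0=5, p1=0, p2=4, p3=10, p4=4) → (p0=8, p1=1, p2=1, p3=10, p4=6)
step 6: fire T3:  (p0=8, p1=1, p2=1, p3=10, p4=6) → (p0=8, p1=0, p2=3, p3=12, p4=6)
step 7: fire T1:  (p0=8, p1=0, p2=3, p3=12, p4=6) → (p0=11, p1=1, p2=0, p3=12, p4=8)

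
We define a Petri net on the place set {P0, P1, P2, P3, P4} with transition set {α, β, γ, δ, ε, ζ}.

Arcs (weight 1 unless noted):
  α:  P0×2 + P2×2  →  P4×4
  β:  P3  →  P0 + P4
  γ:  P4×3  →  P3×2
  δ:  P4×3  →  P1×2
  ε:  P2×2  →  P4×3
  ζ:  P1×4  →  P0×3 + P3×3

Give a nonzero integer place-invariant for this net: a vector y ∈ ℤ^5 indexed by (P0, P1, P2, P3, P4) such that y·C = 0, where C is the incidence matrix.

Incidence matrix C (rows=places, cols=transitions):
        α    β    γ    δ    ε    ζ
   P0  -2    1    0    0    0    3
   P1   0    0    0    2    0   -4
   P2  -2    0    0    0   -2    0
   P3   0   -1    2    0    0    3
   P4   4    1   -3   -3    3    0

Candidate y = [1, 3, 3, 3, 2]; check y·C column-wise:
  col α: 1·-2 + 3·0 + 3·-2 + 3·0 + 2·4 = 0
  col β: 1·1 + 3·0 + 3·0 + 3·-1 + 2·1 = 0
  col γ: 1·0 + 3·0 + 3·0 + 3·2 + 2·-3 = 0
  col δ: 1·0 + 3·2 + 3·0 + 3·0 + 2·-3 = 0
  col ε: 1·0 + 3·0 + 3·-2 + 3·0 + 2·3 = 0
  col ζ: 1·3 + 3·-4 + 3·0 + 3·3 + 2·0 = 0

y = (P0:1, P1:3, P2:3, P3:3, P4:2)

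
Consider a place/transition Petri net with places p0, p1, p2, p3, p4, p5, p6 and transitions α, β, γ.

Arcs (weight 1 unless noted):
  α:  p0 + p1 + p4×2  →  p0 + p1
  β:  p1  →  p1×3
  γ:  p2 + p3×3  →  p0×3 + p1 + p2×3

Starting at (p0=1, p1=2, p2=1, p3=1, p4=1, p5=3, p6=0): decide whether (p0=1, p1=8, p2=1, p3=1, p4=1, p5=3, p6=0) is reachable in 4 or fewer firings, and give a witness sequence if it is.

step 1: fire β:  (p0=1, p1=2, p2=1, p3=1, p4=1, p5=3, p6=0) → (p0=1, p1=4, p2=1, p3=1, p4=1, p5=3, p6=0)
step 2: fire β:  (p0=1, p1=4, p2=1, p3=1, p4=1, p5=3, p6=0) → (p0=1, p1=6, p2=1, p3=1, p4=1, p5=3, p6=0)
step 3: fire β:  (p0=1, p1=6, p2=1, p3=1, p4=1, p5=3, p6=0) → (p0=1, p1=8, p2=1, p3=1, p4=1, p5=3, p6=0)

YES — reachable via ⟨β, β, β⟩ (3 firings)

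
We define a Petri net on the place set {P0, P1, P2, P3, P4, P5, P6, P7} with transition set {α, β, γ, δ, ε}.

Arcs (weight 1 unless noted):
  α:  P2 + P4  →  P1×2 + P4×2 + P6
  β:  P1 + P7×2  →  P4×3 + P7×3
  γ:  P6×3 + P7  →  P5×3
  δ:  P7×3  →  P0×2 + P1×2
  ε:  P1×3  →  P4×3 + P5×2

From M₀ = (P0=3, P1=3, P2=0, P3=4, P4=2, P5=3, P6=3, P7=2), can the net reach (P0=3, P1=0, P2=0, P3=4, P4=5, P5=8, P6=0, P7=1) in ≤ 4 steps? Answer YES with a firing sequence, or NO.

step 1: fire γ:  (P0=3, P1=3, P2=0, P3=4, P4=2, P5=3, P6=3, P7=2) → (P0=3, P1=3, P2=0, P3=4, P4=2, P5=6, P6=0, P7=1)
step 2: fire ε:  (P0=3, P1=3, P2=0, P3=4, P4=2, P5=6, P6=0, P7=1) → (P0=3, P1=0, P2=0, P3=4, P4=5, P5=8, P6=0, P7=1)

YES — reachable via ⟨γ, ε⟩ (2 firings)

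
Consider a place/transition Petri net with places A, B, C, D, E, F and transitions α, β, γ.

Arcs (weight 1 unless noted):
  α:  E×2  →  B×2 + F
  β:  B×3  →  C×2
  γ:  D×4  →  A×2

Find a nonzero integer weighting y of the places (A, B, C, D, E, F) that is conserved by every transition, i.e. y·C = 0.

y = (A:2, B:0, C:0, D:1, E:0, F:0)

Incidence matrix C (rows=places, cols=transitions):
        α    β    γ
    A   0    0    2
    B   2   -3    0
    C   0    2    0
    D   0    0   -4
    E  -2    0    0
    F   1    0    0

Candidate y = [2, 0, 0, 1, 0, 0]; check y·C column-wise:
  col α: 2·0 + 0·2 + 1·0 + 0·-2 + 0·1 = 0
  col β: 2·0 + 0·-3 + 0·2 + 1·0 = 0
  col γ: 2·2 + 1·-4 = 0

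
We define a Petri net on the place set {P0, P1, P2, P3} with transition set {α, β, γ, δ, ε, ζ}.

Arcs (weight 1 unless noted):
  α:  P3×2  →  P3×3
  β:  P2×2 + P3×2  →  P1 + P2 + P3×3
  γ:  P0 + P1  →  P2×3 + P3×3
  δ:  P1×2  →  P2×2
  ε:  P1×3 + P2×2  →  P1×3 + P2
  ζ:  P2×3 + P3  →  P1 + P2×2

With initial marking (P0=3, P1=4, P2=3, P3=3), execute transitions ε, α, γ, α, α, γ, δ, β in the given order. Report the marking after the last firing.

step 1: fire ε:  (P0=3, P1=4, P2=3, P3=3) → (P0=3, P1=4, P2=2, P3=3)
step 2: fire α:  (P0=3, P1=4, P2=2, P3=3) → (P0=3, P1=4, P2=2, P3=4)
step 3: fire γ:  (P0=3, P1=4, P2=2, P3=4) → (P0=2, P1=3, P2=5, P3=7)
step 4: fire α:  (P0=2, P1=3, P2=5, P3=7) → (P0=2, P1=3, P2=5, P3=8)
step 5: fire α:  (P0=2, P1=3, P2=5, P3=8) → (P0=2, P1=3, P2=5, P3=9)
step 6: fire γ:  (P0=2, P1=3, P2=5, P3=9) → (P0=1, P1=2, P2=8, P3=12)
step 7: fire δ:  (P0=1, P1=2, P2=8, P3=12) → (P0=1, P1=0, P2=10, P3=12)
step 8: fire β:  (P0=1, P1=0, P2=10, P3=12) → (P0=1, P1=1, P2=9, P3=13)

(P0=1, P1=1, P2=9, P3=13)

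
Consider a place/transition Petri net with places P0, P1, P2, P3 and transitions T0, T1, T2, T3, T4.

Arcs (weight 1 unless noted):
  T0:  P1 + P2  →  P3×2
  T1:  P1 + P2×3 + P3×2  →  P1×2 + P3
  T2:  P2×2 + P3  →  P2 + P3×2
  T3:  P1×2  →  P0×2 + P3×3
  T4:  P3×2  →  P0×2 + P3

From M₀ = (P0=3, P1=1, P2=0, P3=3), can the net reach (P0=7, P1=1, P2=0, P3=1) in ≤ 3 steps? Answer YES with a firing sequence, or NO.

YES — reachable via ⟨T4, T4⟩ (2 firings)

step 1: fire T4:  (P0=3, P1=1, P2=0, P3=3) → (P0=5, P1=1, P2=0, P3=2)
step 2: fire T4:  (P0=5, P1=1, P2=0, P3=2) → (P0=7, P1=1, P2=0, P3=1)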